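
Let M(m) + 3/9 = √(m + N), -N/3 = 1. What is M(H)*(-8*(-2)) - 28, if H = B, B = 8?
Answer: -100/3 + 16*√5 ≈ 2.4438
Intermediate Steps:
N = -3 (N = -3*1 = -3)
H = 8
M(m) = -⅓ + √(-3 + m) (M(m) = -⅓ + √(m - 3) = -⅓ + √(-3 + m))
M(H)*(-8*(-2)) - 28 = (-⅓ + √(-3 + 8))*(-8*(-2)) - 28 = (-⅓ + √5)*16 - 28 = (-16/3 + 16*√5) - 28 = -100/3 + 16*√5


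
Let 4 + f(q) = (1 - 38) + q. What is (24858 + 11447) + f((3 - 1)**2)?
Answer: 36268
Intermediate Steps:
f(q) = -41 + q (f(q) = -4 + ((1 - 38) + q) = -4 + (-37 + q) = -41 + q)
(24858 + 11447) + f((3 - 1)**2) = (24858 + 11447) + (-41 + (3 - 1)**2) = 36305 + (-41 + 2**2) = 36305 + (-41 + 4) = 36305 - 37 = 36268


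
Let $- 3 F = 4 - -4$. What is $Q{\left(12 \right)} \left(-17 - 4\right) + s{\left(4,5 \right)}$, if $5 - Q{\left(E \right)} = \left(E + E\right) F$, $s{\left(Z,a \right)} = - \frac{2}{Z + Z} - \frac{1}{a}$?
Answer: $- \frac{28989}{20} \approx -1449.4$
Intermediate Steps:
$F = - \frac{8}{3}$ ($F = - \frac{4 - -4}{3} = - \frac{4 + 4}{3} = \left(- \frac{1}{3}\right) 8 = - \frac{8}{3} \approx -2.6667$)
$s{\left(Z,a \right)} = - \frac{1}{Z} - \frac{1}{a}$ ($s{\left(Z,a \right)} = - \frac{2}{2 Z} - \frac{1}{a} = - 2 \frac{1}{2 Z} - \frac{1}{a} = - \frac{1}{Z} - \frac{1}{a}$)
$Q{\left(E \right)} = 5 + \frac{16 E}{3}$ ($Q{\left(E \right)} = 5 - \left(E + E\right) \left(- \frac{8}{3}\right) = 5 - 2 E \left(- \frac{8}{3}\right) = 5 - - \frac{16 E}{3} = 5 + \frac{16 E}{3}$)
$Q{\left(12 \right)} \left(-17 - 4\right) + s{\left(4,5 \right)} = \left(5 + \frac{16}{3} \cdot 12\right) \left(-17 - 4\right) + \frac{\left(-1\right) 4 - 5}{4 \cdot 5} = \left(5 + 64\right) \left(-17 - 4\right) + \frac{1}{4} \cdot \frac{1}{5} \left(-4 - 5\right) = 69 \left(-21\right) + \frac{1}{4} \cdot \frac{1}{5} \left(-9\right) = -1449 - \frac{9}{20} = - \frac{28989}{20}$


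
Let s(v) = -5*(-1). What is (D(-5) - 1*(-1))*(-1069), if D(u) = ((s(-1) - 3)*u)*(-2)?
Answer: -22449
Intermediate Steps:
s(v) = 5
D(u) = -4*u (D(u) = ((5 - 3)*u)*(-2) = (2*u)*(-2) = -4*u)
(D(-5) - 1*(-1))*(-1069) = (-4*(-5) - 1*(-1))*(-1069) = (20 + 1)*(-1069) = 21*(-1069) = -22449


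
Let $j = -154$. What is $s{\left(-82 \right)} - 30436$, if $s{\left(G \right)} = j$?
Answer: $-30590$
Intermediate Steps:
$s{\left(G \right)} = -154$
$s{\left(-82 \right)} - 30436 = -154 - 30436 = -30590$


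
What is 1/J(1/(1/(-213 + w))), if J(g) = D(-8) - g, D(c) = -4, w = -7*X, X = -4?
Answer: 1/181 ≈ 0.0055249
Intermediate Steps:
w = 28 (w = -7*(-4) = 28)
J(g) = -4 - g
1/J(1/(1/(-213 + w))) = 1/(-4 - 1/(1/(-213 + 28))) = 1/(-4 - 1/(1/(-185))) = 1/(-4 - 1/(-1/185)) = 1/(-4 - 1*(-185)) = 1/(-4 + 185) = 1/181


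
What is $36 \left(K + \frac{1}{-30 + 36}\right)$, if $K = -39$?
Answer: $-1398$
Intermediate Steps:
$36 \left(K + \frac{1}{-30 + 36}\right) = 36 \left(-39 + \frac{1}{-30 + 36}\right) = 36 \left(-39 + \frac{1}{6}\right) = 36 \left(- \frac{233}{6}\right) = -1398$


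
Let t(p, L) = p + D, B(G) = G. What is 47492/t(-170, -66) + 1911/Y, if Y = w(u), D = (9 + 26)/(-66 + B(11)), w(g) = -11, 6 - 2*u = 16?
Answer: -9333479/20647 ≈ -452.05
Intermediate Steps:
u = -5 (u = 3 - ½*16 = 3 - 8 = -5)
D = -7/11 (D = (9 + 26)/(-66 + 11) = 35/(-55) = 35*(-1/55) = -7/11 ≈ -0.63636)
Y = -11
t(p, L) = -7/11 + p (t(p, L) = p - 7/11 = -7/11 + p)
47492/t(-170, -66) + 1911/Y = 47492/(-7/11 - 170) + 1911/(-11) = 47492/(-1877/11) + 1911*(-1/11) = 47492*(-11/1877) - 1911/11 = -522412/1877 - 1911/11 = -9333479/20647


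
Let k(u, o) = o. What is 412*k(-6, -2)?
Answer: -824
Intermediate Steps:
412*k(-6, -2) = 412*(-2) = -824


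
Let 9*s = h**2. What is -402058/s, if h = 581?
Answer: -3618522/337561 ≈ -10.720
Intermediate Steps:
s = 337561/9 (s = (1/9)*581**2 = (1/9)*337561 = 337561/9 ≈ 37507.)
-402058/s = -402058/337561/9 = -402058*9/337561 = -3618522/337561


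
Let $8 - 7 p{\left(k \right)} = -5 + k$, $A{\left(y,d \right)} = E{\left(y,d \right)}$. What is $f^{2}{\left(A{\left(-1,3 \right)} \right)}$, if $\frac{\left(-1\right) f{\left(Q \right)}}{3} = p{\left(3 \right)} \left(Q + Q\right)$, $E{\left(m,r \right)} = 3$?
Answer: $\frac{32400}{49} \approx 661.22$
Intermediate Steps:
$A{\left(y,d \right)} = 3$
$p{\left(k \right)} = \frac{13}{7} - \frac{k}{7}$ ($p{\left(k \right)} = \frac{8}{7} - \frac{-5 + k}{7} = \frac{8}{7} - \left(- \frac{5}{7} + \frac{k}{7}\right) = \frac{13}{7} - \frac{k}{7}$)
$f{\left(Q \right)} = - \frac{60 Q}{7}$ ($f{\left(Q \right)} = - 3 \left(\frac{13}{7} - \frac{3}{7}\right) \left(Q + Q\right) = - 3 \left(\frac{13}{7} - \frac{3}{7}\right) 2 Q = - 3 \frac{10 \cdot 2 Q}{7} = - 3 \frac{20 Q}{7} = - \frac{60 Q}{7}$)
$f^{2}{\left(A{\left(-1,3 \right)} \right)} = \left(\left(- \frac{60}{7}\right) 3\right)^{2} = \left(- \frac{180}{7}\right)^{2} = \frac{32400}{49}$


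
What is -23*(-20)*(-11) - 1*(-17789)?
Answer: 12729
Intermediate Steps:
-23*(-20)*(-11) - 1*(-17789) = 460*(-11) + 17789 = -5060 + 17789 = 12729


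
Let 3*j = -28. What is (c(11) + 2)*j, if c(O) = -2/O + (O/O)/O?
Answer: -196/11 ≈ -17.818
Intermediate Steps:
j = -28/3 (j = (⅓)*(-28) = -28/3 ≈ -9.3333)
c(O) = -1/O (c(O) = -2/O + 1/O = -1/O)
(c(11) + 2)*j = (-1/11 + 2)*(-28/3) = (21/11)*(-28/3) = -196/11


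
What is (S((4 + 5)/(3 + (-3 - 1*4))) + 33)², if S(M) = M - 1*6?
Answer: 9801/16 ≈ 612.56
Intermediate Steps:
S(M) = -6 + M (S(M) = M - 6 = -6 + M)
(S((4 + 5)/(3 + (-3 - 1*4))) + 33)² = ((-6 + (4 + 5)/(3 + (-3 - 1*4))) + 33)² = ((-6 + 9/(3 + (-3 - 4))) + 33)² = ((-6 + 9/(3 - 7)) + 33)² = ((-6 + 9/(-4)) + 33)² = ((-6 + 9*(-¼)) + 33)² = ((-6 - 9/4) + 33)² = (-33/4 + 33)² = (99/4)² = 9801/16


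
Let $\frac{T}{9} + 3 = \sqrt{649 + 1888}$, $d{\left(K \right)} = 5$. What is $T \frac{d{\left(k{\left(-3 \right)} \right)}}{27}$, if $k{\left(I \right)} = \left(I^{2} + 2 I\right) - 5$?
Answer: $-5 + \frac{5 \sqrt{2537}}{3} \approx 78.948$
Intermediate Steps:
$k{\left(I \right)} = -5 + I^{2} + 2 I$
$T = -27 + 9 \sqrt{2537}$ ($T = -27 + 9 \sqrt{649 + 1888} = -27 + 9 \sqrt{2537} \approx 426.32$)
$T \frac{d{\left(k{\left(-3 \right)} \right)}}{27} = \left(-27 + 9 \sqrt{2537}\right) \frac{5}{27} = -5 + \frac{5 \sqrt{2537}}{3}$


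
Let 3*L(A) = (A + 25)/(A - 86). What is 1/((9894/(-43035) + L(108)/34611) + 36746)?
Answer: 32768656470/1204109518847357 ≈ 2.7214e-5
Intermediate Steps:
L(A) = (25 + A)/(3*(-86 + A)) (L(A) = ((A + 25)/(A - 86))/3 = ((25 + A)/(-86 + A))/3 = (25 + A)/(3*(-86 + A)))
1/((9894/(-43035) + L(108)/34611) + 36746) = 1/((9894/(-43035) + ((25 + 108)/(3*(-86 + 108)))/34611) + 36746) = 1/((9894*(-1/43035) + ((1/3)*133/22)*(1/34611)) + 36746) = 1/((-3298/14345 + ((1/3)*(1/22)*133)*(1/34611)) + 36746) = 1/((-3298/14345 + (133/66)*(1/34611)) + 36746) = 1/((-3298/14345 + 133/2284326) + 36746) = 1/(-7531799263/32768656470 + 36746) = 1/(1204109518847357/32768656470) = 32768656470/1204109518847357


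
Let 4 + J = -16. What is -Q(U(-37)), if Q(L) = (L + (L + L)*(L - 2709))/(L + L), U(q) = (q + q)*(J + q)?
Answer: -3019/2 ≈ -1509.5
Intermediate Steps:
J = -20 (J = -4 - 16 = -20)
U(q) = 2*q*(-20 + q) (U(q) = (q + q)*(-20 + q) = (2*q)*(-20 + q) = 2*q*(-20 + q))
Q(L) = (L + 2*L*(-2709 + L))/(2*L) (Q(L) = (L + (2*L)*(-2709 + L))/((2*L)) = (L + 2*L*(-2709 + L))*(1/(2*L)) = (L + 2*L*(-2709 + L))/(2*L))
-Q(U(-37)) = -(-5417/2 + 2*(-37)*(-20 - 37)) = -(-5417/2 + 2*(-37)*(-57)) = -(-5417/2 + 4218) = -1*3019/2 = -3019/2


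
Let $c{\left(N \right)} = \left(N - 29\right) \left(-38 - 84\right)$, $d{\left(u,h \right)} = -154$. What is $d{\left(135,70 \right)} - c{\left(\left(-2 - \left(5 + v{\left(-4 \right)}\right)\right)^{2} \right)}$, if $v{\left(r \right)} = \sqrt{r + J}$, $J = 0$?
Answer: $1798 + 3416 i \approx 1798.0 + 3416.0 i$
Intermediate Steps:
$v{\left(r \right)} = \sqrt{r}$ ($v{\left(r \right)} = \sqrt{r + 0} = \sqrt{r}$)
$c{\left(N \right)} = 3538 - 122 N$ ($c{\left(N \right)} = \left(-29 + N\right) \left(-122\right) = 3538 - 122 N$)
$d{\left(135,70 \right)} - c{\left(\left(-2 - \left(5 + v{\left(-4 \right)}\right)\right)^{2} \right)} = -154 - \left(3538 - 122 \left(-2 - \left(5 + \sqrt{-4}\right)\right)^{2}\right) = -154 - \left(3538 - 122 \left(-2 - \left(5 + 2 i\right)\right)^{2}\right) = -154 - \left(3538 - 122 \left(-7 - 2 i\right)^{2}\right) = -3692 + 122 \left(-7 - 2 i\right)^{2}$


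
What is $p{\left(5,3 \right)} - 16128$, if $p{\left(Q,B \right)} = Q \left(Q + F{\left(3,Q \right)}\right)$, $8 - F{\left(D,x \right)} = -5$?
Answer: $-16038$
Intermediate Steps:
$F{\left(D,x \right)} = 13$ ($F{\left(D,x \right)} = 8 - -5 = 8 + 5 = 13$)
$p{\left(Q,B \right)} = Q \left(13 + Q\right)$ ($p{\left(Q,B \right)} = Q \left(Q + 13\right) = Q \left(13 + Q\right)$)
$p{\left(5,3 \right)} - 16128 = 5 \left(13 + 5\right) - 16128 = 5 \cdot 18 - 16128 = 90 - 16128 = -16038$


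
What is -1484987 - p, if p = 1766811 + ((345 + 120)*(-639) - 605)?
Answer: -2954058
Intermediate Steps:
p = 1469071 (p = 1766811 + (465*(-639) - 605) = 1766811 + (-297135 - 605) = 1766811 - 297740 = 1469071)
-1484987 - p = -1484987 - 1*1469071 = -1484987 - 1469071 = -2954058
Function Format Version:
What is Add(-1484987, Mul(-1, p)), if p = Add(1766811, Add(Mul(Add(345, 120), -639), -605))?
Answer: -2954058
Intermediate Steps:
p = 1469071 (p = Add(1766811, Add(Mul(465, -639), -605)) = Add(1766811, Add(-297135, -605)) = Add(1766811, -297740) = 1469071)
Add(-1484987, Mul(-1, p)) = Add(-1484987, Mul(-1, 1469071)) = Add(-1484987, -1469071) = -2954058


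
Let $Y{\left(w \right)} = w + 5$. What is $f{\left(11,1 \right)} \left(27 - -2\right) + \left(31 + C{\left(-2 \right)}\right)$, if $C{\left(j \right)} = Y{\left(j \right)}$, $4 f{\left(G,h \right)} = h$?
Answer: $\frac{165}{4} \approx 41.25$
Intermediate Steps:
$f{\left(G,h \right)} = \frac{h}{4}$
$Y{\left(w \right)} = 5 + w$
$C{\left(j \right)} = 5 + j$
$f{\left(11,1 \right)} \left(27 - -2\right) + \left(31 + C{\left(-2 \right)}\right) = \frac{1}{4} \cdot 1 \left(27 - -2\right) + \left(31 + \left(5 - 2\right)\right) = \frac{27 + 2}{4} + \left(31 + 3\right) = \frac{1}{4} \cdot 29 + 34 = \frac{29}{4} + 34 = \frac{165}{4}$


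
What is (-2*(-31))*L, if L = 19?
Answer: 1178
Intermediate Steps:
(-2*(-31))*L = -2*(-31)*19 = 62*19 = 1178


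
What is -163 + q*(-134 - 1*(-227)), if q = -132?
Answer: -12439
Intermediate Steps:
-163 + q*(-134 - 1*(-227)) = -163 - 132*(-134 - 1*(-227)) = -163 - 132*(-134 + 227) = -163 - 132*93 = -163 - 12276 = -12439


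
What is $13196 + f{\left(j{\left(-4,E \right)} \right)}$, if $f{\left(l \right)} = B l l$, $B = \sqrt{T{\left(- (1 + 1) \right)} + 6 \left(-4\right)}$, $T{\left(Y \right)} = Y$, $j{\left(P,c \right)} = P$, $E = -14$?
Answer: $13196 + 16 i \sqrt{26} \approx 13196.0 + 81.584 i$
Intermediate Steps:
$B = i \sqrt{26}$ ($B = \sqrt{- (1 + 1) + 6 \left(-4\right)} = \sqrt{\left(-1\right) 2 - 24} = \sqrt{-2 - 24} = \sqrt{-26} = i \sqrt{26} \approx 5.099 i$)
$f{\left(l \right)} = i \sqrt{26} l^{2}$ ($f{\left(l \right)} = i \sqrt{26} l l = i l \sqrt{26} l = i \sqrt{26} l^{2}$)
$13196 + f{\left(j{\left(-4,E \right)} \right)} = 13196 + i \sqrt{26} \left(-4\right)^{2} = 13196 + i \sqrt{26} \cdot 16 = 13196 + 16 i \sqrt{26}$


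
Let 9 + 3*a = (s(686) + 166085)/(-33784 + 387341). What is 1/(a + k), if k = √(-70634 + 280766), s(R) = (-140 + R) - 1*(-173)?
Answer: 3198144745239/236394235297368131 + 6750137821446*√5837/236394235297368131 ≈ 0.0021951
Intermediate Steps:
s(R) = 33 + R (s(R) = (-140 + R) + 173 = 33 + R)
a = -3015209/1060671 (a = -3 + (((33 + 686) + 166085)/(-33784 + 387341))/3 = -3 + ((719 + 166085)/353557)/3 = -3 + (166804*(1/353557))/3 = -3 + (⅓)*(166804/353557) = -3 + 166804/1060671 = -3015209/1060671 ≈ -2.8427)
k = 6*√5837 (k = √210132 = 6*√5837 ≈ 458.40)
1/(a + k) = 1/(-3015209/1060671 + 6*√5837)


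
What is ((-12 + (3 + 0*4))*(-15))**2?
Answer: 18225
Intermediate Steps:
((-12 + (3 + 0*4))*(-15))**2 = ((-12 + (3 + 0))*(-15))**2 = ((-12 + 3)*(-15))**2 = (-9*(-15))**2 = 135**2 = 18225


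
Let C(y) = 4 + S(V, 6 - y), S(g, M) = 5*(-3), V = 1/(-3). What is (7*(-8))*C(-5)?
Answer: 616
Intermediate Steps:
V = -⅓ ≈ -0.33333
S(g, M) = -15
C(y) = -11 (C(y) = 4 - 15 = -11)
(7*(-8))*C(-5) = (7*(-8))*(-11) = -56*(-11) = 616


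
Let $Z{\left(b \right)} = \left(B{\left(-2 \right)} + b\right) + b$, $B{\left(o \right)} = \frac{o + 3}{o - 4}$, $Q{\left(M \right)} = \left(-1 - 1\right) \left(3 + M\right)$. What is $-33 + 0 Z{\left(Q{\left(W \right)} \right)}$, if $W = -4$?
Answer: $-33$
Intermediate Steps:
$Q{\left(M \right)} = -6 - 2 M$ ($Q{\left(M \right)} = - 2 \left(3 + M\right) = -6 - 2 M$)
$B{\left(o \right)} = \frac{3 + o}{-4 + o}$
$Z{\left(b \right)} = - \frac{1}{6} + 2 b$ ($Z{\left(b \right)} = \left(\frac{3 - 2}{-4 - 2} + b\right) + b = \left(\frac{1}{-6} \cdot 1 + b\right) + b = \left(\left(- \frac{1}{6}\right) 1 + b\right) + b = \left(- \frac{1}{6} + b\right) + b = - \frac{1}{6} + 2 b$)
$-33 + 0 Z{\left(Q{\left(W \right)} \right)} = -33 + 0 \left(- \frac{1}{6} + 2 \left(-6 - -8\right)\right) = -33 + 0 \left(- \frac{1}{6} + 2 \left(-6 + 8\right)\right) = -33 + 0 \left(- \frac{1}{6} + 2 \cdot 2\right) = -33 + 0 \left(- \frac{1}{6} + 4\right) = -33 + 0 \cdot \frac{23}{6} = -33 + 0 = -33$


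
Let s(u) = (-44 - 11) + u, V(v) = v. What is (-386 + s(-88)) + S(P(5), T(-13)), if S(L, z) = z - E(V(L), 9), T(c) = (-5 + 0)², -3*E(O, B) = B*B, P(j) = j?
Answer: -477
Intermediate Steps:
E(O, B) = -B²/3 (E(O, B) = -B*B/3 = -B²/3)
T(c) = 25 (T(c) = (-5)² = 25)
s(u) = -55 + u
S(L, z) = 27 + z (S(L, z) = z - (-1)*9²/3 = z - (-1)*81/3 = z - 1*(-27) = z + 27 = 27 + z)
(-386 + s(-88)) + S(P(5), T(-13)) = (-386 + (-55 - 88)) + (27 + 25) = (-386 - 143) + 52 = -529 + 52 = -477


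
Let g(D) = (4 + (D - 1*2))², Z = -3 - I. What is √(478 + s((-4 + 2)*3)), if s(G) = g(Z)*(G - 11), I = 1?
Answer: √410 ≈ 20.248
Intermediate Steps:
Z = -4 (Z = -3 - 1*1 = -3 - 1 = -4)
g(D) = (2 + D)² (g(D) = (4 + (D - 2))² = (4 + (-2 + D))² = (2 + D)²)
s(G) = -44 + 4*G (s(G) = (2 - 4)²*(G - 11) = (-2)²*(-11 + G) = 4*(-11 + G) = -44 + 4*G)
√(478 + s((-4 + 2)*3)) = √(478 + (-44 + 4*((-4 + 2)*3))) = √(478 + (-44 + 4*(-2*3))) = √(478 + (-44 + 4*(-6))) = √(478 + (-44 - 24)) = √(478 - 68) = √410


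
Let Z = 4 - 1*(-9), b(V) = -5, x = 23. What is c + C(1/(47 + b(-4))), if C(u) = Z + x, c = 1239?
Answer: 1275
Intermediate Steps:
Z = 13 (Z = 4 + 9 = 13)
C(u) = 36 (C(u) = 13 + 23 = 36)
c + C(1/(47 + b(-4))) = 1239 + 36 = 1275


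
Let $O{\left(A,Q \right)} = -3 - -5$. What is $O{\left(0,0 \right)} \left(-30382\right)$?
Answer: $-60764$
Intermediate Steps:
$O{\left(A,Q \right)} = 2$ ($O{\left(A,Q \right)} = -3 + 5 = 2$)
$O{\left(0,0 \right)} \left(-30382\right) = 2 \left(-30382\right) = -60764$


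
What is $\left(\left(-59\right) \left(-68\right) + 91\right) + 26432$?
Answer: $30535$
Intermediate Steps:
$\left(\left(-59\right) \left(-68\right) + 91\right) + 26432 = \left(4012 + 91\right) + 26432 = 4103 + 26432 = 30535$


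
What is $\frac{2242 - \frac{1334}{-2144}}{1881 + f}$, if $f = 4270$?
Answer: $\frac{2404091}{6593872} \approx 0.36459$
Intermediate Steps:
$\frac{2242 - \frac{1334}{-2144}}{1881 + f} = \frac{2242 - \frac{1334}{-2144}}{1881 + 4270} = \frac{2242 - - \frac{667}{1072}}{6151} = \left(2242 + \frac{667}{1072}\right) \frac{1}{6151} = \frac{2404091}{1072} \cdot \frac{1}{6151} = \frac{2404091}{6593872}$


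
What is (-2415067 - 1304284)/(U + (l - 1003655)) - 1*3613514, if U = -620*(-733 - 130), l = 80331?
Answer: -1402993680345/388264 ≈ -3.6135e+6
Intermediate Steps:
U = 535060 (U = -620*(-863) = 535060)
(-2415067 - 1304284)/(U + (l - 1003655)) - 1*3613514 = (-2415067 - 1304284)/(535060 + (80331 - 1003655)) - 1*3613514 = -3719351/(535060 - 923324) - 3613514 = -3719351/(-388264) - 3613514 = -3719351*(-1/388264) - 3613514 = 3719351/388264 - 3613514 = -1402993680345/388264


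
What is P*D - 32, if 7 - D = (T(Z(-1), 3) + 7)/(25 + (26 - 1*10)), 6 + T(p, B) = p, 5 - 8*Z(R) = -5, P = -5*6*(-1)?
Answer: 14461/82 ≈ 176.35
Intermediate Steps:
P = 30 (P = -30*(-1) = 30)
Z(R) = 5/4 (Z(R) = 5/8 - ⅛*(-5) = 5/8 + 5/8 = 5/4)
T(p, B) = -6 + p
D = 1139/164 (D = 7 - ((-6 + 5/4) + 7)/(25 + (26 - 1*10)) = 7 - (-19/4 + 7)/(25 + (26 - 10)) = 7 - 9/(4*(25 + 16)) = 7 - 9/(4*41) = 7 - 1*9/164 = 7 - 9/164 = 1139/164 ≈ 6.9451)
P*D - 32 = 30*(1139/164) - 32 = 17085/82 - 32 = 14461/82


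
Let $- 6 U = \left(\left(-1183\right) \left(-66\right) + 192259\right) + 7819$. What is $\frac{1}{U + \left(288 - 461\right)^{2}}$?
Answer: $- \frac{3}{49291} \approx -6.0863 \cdot 10^{-5}$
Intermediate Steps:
$U = - \frac{139078}{3}$ ($U = - \frac{\left(\left(-1183\right) \left(-66\right) + 192259\right) + 7819}{6} = - \frac{\left(78078 + 192259\right) + 7819}{6} = - \frac{270337 + 7819}{6} = \left(- \frac{1}{6}\right) 278156 = - \frac{139078}{3} \approx -46359.0$)
$\frac{1}{U + \left(288 - 461\right)^{2}} = \frac{1}{- \frac{139078}{3} + \left(288 - 461\right)^{2}} = \frac{1}{- \frac{139078}{3} + \left(-173\right)^{2}} = \frac{1}{- \frac{139078}{3} + 29929} = \frac{1}{- \frac{49291}{3}} = - \frac{3}{49291}$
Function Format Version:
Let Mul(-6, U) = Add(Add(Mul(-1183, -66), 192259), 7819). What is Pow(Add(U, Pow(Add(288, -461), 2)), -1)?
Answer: Rational(-3, 49291) ≈ -6.0863e-5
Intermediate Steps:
U = Rational(-139078, 3) (U = Mul(Rational(-1, 6), Add(Add(Mul(-1183, -66), 192259), 7819)) = Mul(Rational(-1, 6), Add(Add(78078, 192259), 7819)) = Mul(Rational(-1, 6), Add(270337, 7819)) = Mul(Rational(-1, 6), 278156) = Rational(-139078, 3) ≈ -46359.)
Pow(Add(U, Pow(Add(288, -461), 2)), -1) = Pow(Add(Rational(-139078, 3), Pow(Add(288, -461), 2)), -1) = Pow(Add(Rational(-139078, 3), Pow(-173, 2)), -1) = Pow(Add(Rational(-139078, 3), 29929), -1) = Pow(Rational(-49291, 3), -1) = Rational(-3, 49291)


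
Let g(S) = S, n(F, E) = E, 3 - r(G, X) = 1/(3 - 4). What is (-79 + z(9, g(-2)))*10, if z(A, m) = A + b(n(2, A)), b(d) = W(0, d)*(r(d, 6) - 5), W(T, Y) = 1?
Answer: -710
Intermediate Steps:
r(G, X) = 4 (r(G, X) = 3 - 1/(3 - 4) = 3 - 1/(-1) = 3 - 1*(-1) = 3 + 1 = 4)
b(d) = -1 (b(d) = 1*(4 - 5) = 1*(-1) = -1)
z(A, m) = -1 + A (z(A, m) = A - 1 = -1 + A)
(-79 + z(9, g(-2)))*10 = (-79 + (-1 + 9))*10 = (-79 + 8)*10 = -71*10 = -710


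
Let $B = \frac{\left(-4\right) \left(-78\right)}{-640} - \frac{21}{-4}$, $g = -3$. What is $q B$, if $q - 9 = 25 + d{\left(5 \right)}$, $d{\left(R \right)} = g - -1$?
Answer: $\frac{762}{5} \approx 152.4$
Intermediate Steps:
$d{\left(R \right)} = -2$ ($d{\left(R \right)} = -3 - -1 = -3 + 1 = -2$)
$q = 32$ ($q = 9 + \left(25 - 2\right) = 9 + 23 = 32$)
$B = \frac{381}{80}$ ($B = 312 \left(- \frac{1}{640}\right) - - \frac{21}{4} = - \frac{39}{80} + \frac{21}{4} = \frac{381}{80} \approx 4.7625$)
$q B = 32 \cdot \frac{381}{80} = \frac{762}{5}$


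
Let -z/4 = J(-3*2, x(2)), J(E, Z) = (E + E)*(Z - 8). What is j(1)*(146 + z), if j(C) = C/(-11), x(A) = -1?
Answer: 26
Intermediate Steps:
j(C) = -C/11 (j(C) = C*(-1/11) = -C/11)
J(E, Z) = 2*E*(-8 + Z) (J(E, Z) = (2*E)*(-8 + Z) = 2*E*(-8 + Z))
z = -432 (z = -8*(-3*2)*(-8 - 1) = -8*(-6)*(-9) = -4*108 = -432)
j(1)*(146 + z) = (-1/11*1)*(146 - 432) = -1/11*(-286) = 26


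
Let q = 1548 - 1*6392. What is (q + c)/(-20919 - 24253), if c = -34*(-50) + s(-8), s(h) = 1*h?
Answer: 788/11293 ≈ 0.069778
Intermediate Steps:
s(h) = h
c = 1692 (c = -34*(-50) - 8 = 1700 - 8 = 1692)
q = -4844 (q = 1548 - 6392 = -4844)
(q + c)/(-20919 - 24253) = (-4844 + 1692)/(-20919 - 24253) = -3152/(-45172) = -3152*(-1/45172) = 788/11293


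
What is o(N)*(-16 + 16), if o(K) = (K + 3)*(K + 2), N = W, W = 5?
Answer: 0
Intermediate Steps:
N = 5
o(K) = (2 + K)*(3 + K) (o(K) = (3 + K)*(2 + K) = (2 + K)*(3 + K))
o(N)*(-16 + 16) = (6 + 5² + 5*5)*(-16 + 16) = (6 + 25 + 25)*0 = 56*0 = 0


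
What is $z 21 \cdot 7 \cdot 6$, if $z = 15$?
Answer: $13230$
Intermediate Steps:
$z 21 \cdot 7 \cdot 6 = 15 \cdot 21 \cdot 7 \cdot 6 = 315 \cdot 42 = 13230$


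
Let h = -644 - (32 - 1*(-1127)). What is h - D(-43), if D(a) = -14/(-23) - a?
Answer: -42472/23 ≈ -1846.6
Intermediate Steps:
D(a) = 14/23 - a (D(a) = -14*(-1/23) - a = 14/23 - a)
h = -1803 (h = -644 - (32 + 1127) = -644 - 1*1159 = -644 - 1159 = -1803)
h - D(-43) = -1803 - (14/23 - 1*(-43)) = -1803 - (14/23 + 43) = -1803 - 1*1003/23 = -1803 - 1003/23 = -42472/23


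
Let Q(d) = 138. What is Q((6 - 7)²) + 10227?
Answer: 10365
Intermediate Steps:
Q((6 - 7)²) + 10227 = 138 + 10227 = 10365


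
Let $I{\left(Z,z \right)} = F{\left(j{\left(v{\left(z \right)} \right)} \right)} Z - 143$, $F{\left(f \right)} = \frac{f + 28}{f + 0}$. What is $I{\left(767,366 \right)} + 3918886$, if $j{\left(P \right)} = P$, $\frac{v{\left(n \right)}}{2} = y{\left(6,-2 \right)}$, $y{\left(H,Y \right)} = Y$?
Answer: $3914141$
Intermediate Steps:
$v{\left(n \right)} = -4$ ($v{\left(n \right)} = 2 \left(-2\right) = -4$)
$F{\left(f \right)} = \frac{28 + f}{f}$
$I{\left(Z,z \right)} = -143 - 6 Z$ ($I{\left(Z,z \right)} = \frac{28 - 4}{-4} Z - 143 = \left(- \frac{1}{4}\right) 24 Z - 143 = - 6 Z - 143 = -143 - 6 Z$)
$I{\left(767,366 \right)} + 3918886 = \left(-143 - 4602\right) + 3918886 = -4745 + 3918886 = 3914141$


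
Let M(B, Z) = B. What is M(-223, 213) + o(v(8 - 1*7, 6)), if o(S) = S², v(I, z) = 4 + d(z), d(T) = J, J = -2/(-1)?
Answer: -187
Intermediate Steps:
J = 2 (J = -2*(-1) = 2)
d(T) = 2
v(I, z) = 6 (v(I, z) = 4 + 2 = 6)
M(-223, 213) + o(v(8 - 1*7, 6)) = -223 + 6² = -223 + 36 = -187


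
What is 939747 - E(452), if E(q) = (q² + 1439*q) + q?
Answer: 84563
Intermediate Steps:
E(q) = q² + 1440*q
939747 - E(452) = 939747 - 452*(1440 + 452) = 939747 - 452*1892 = 939747 - 1*855184 = 939747 - 855184 = 84563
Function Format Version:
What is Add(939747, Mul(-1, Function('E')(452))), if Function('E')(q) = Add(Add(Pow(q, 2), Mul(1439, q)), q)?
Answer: 84563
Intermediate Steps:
Function('E')(q) = Add(Pow(q, 2), Mul(1440, q))
Add(939747, Mul(-1, Function('E')(452))) = Add(939747, Mul(-1, Mul(452, Add(1440, 452)))) = Add(939747, Mul(-1, Mul(452, 1892))) = Add(939747, Mul(-1, 855184)) = Add(939747, -855184) = 84563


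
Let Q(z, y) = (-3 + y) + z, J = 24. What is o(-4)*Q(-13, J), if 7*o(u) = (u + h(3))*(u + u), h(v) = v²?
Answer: -320/7 ≈ -45.714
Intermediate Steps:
Q(z, y) = -3 + y + z
o(u) = 2*u*(9 + u)/7 (o(u) = ((u + 3²)*(u + u))/7 = ((u + 9)*(2*u))/7 = ((9 + u)*(2*u))/7 = (2*u*(9 + u))/7 = 2*u*(9 + u)/7)
o(-4)*Q(-13, J) = ((2/7)*(-4)*(9 - 4))*(-3 + 24 - 13) = ((2/7)*(-4)*5)*8 = -40/7*8 = -320/7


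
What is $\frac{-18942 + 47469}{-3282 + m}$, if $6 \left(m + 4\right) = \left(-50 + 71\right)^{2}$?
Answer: $- \frac{222}{25} \approx -8.88$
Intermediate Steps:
$m = \frac{139}{2}$ ($m = -4 + \frac{\left(-50 + 71\right)^{2}}{6} = -4 + \frac{21^{2}}{6} = -4 + \frac{1}{6} \cdot 441 = -4 + \frac{147}{2} = \frac{139}{2} \approx 69.5$)
$\frac{-18942 + 47469}{-3282 + m} = \frac{-18942 + 47469}{-3282 + \frac{139}{2}} = \frac{28527}{- \frac{6425}{2}} = 28527 \left(- \frac{2}{6425}\right) = - \frac{222}{25}$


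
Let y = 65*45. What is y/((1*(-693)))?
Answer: -325/77 ≈ -4.2208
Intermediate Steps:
y = 2925
y/((1*(-693))) = 2925/((1*(-693))) = 2925/(-693) = 2925*(-1/693) = -325/77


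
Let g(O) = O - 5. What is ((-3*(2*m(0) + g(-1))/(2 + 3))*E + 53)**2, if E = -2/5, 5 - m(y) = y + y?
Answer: 1819801/625 ≈ 2911.7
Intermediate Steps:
g(O) = -5 + O
m(y) = 5 - 2*y (m(y) = 5 - (y + y) = 5 - 2*y)
E = -2/5 (E = -2*1/5 = -2/5 ≈ -0.40000)
((-3*(2*m(0) + g(-1))/(2 + 3))*E + 53)**2 = (-3*(2*(5 - 2*0) + (-5 - 1))/(2 + 3)*(-2/5) + 53)**2 = (-3*(2*(5 + 0) - 6)/5*(-2/5) + 53)**2 = (-3*(2*5 - 6)/5*(-2/5) + 53)**2 = (-3*(10 - 6)/5*(-2/5) + 53)**2 = (-12/5*(-2/5) + 53)**2 = (24/25 + 53)**2 = (1349/25)**2 = 1819801/625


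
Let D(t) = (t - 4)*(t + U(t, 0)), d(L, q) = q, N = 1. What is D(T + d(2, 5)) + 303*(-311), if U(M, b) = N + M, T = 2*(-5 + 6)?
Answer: -94188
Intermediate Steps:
T = 2 (T = 2*1 = 2)
U(M, b) = 1 + M
D(t) = (1 + 2*t)*(-4 + t) (D(t) = (t - 4)*(t + (1 + t)) = (-4 + t)*(1 + 2*t) = (1 + 2*t)*(-4 + t))
D(T + d(2, 5)) + 303*(-311) = (-4 - 7*(2 + 5) + 2*(2 + 5)²) + 303*(-311) = (-4 - 7*7 + 2*7²) - 94233 = (-4 - 49 + 2*49) - 94233 = (-4 - 49 + 98) - 94233 = 45 - 94233 = -94188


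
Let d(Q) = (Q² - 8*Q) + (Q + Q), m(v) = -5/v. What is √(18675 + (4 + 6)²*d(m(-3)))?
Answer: 5*√6463/3 ≈ 133.99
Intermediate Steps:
d(Q) = Q² - 6*Q (d(Q) = (Q² - 8*Q) + 2*Q = Q² - 6*Q)
√(18675 + (4 + 6)²*d(m(-3))) = √(18675 + (4 + 6)²*((-5/(-3))*(-6 - 5/(-3)))) = √(18675 + 10²*((-5*(-⅓))*(-6 - 5*(-⅓)))) = √(18675 + 100*(5*(-6 + 5/3)/3)) = √(18675 + 100*((5/3)*(-13/3))) = √(18675 + 100*(-65/9)) = √(18675 - 6500/9) = √(161575/9) = 5*√6463/3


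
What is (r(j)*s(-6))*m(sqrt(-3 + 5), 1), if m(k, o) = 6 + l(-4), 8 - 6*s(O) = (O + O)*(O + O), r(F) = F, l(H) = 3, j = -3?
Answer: 612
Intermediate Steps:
s(O) = 4/3 - 2*O**2/3 (s(O) = 4/3 - (O + O)*(O + O)/6 = 4/3 - 2*O*2*O/6 = 4/3 - 2*O**2/3)
m(k, o) = 9 (m(k, o) = 6 + 3 = 9)
(r(j)*s(-6))*m(sqrt(-3 + 5), 1) = -3*(4/3 - 2/3*(-6)**2)*9 = -3*(4/3 - 2/3*36)*9 = -3*(4/3 - 24)*9 = -3*(-68/3)*9 = 68*9 = 612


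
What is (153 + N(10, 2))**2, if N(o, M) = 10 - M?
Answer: 25921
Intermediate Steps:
(153 + N(10, 2))**2 = (153 + (10 - 1*2))**2 = (153 + (10 - 2))**2 = (153 + 8)**2 = 161**2 = 25921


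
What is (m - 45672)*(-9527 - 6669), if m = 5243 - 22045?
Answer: 1011828904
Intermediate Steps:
m = -16802
(m - 45672)*(-9527 - 6669) = (-16802 - 45672)*(-9527 - 6669) = -62474*(-16196) = 1011828904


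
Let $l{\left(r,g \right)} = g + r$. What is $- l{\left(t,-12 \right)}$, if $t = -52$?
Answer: $64$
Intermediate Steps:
$- l{\left(t,-12 \right)} = - (-12 - 52) = \left(-1\right) \left(-64\right) = 64$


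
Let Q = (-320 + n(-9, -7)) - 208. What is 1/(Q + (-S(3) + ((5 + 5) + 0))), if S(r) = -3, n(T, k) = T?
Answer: -1/524 ≈ -0.0019084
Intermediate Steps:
Q = -537 (Q = (-320 - 9) - 208 = -329 - 208 = -537)
1/(Q + (-S(3) + ((5 + 5) + 0))) = 1/(-537 + (-1*(-3) + ((5 + 5) + 0))) = 1/(-537 + (3 + (10 + 0))) = 1/(-537 + (3 + 10)) = 1/(-537 + 13) = 1/(-524) = -1/524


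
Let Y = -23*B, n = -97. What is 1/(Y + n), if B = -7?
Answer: 1/64 ≈ 0.015625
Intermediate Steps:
Y = 161 (Y = -23*(-7) = 161)
1/(Y + n) = 1/(161 - 97) = 1/64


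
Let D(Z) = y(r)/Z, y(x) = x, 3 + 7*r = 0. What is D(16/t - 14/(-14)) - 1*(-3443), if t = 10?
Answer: 313298/91 ≈ 3442.8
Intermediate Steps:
r = -3/7 (r = -3/7 + (⅐)*0 = -3/7 + 0 = -3/7 ≈ -0.42857)
D(Z) = -3/(7*Z)
D(16/t - 14/(-14)) - 1*(-3443) = -3/(7*(16/10 - 14/(-14))) - 1*(-3443) = -3/(7*(16*(⅒) - 14*(-1/14))) + 3443 = -3/(7*(8/5 + 1)) + 3443 = -3/(7*13/5) + 3443 = -3/7*5/13 + 3443 = -15/91 + 3443 = 313298/91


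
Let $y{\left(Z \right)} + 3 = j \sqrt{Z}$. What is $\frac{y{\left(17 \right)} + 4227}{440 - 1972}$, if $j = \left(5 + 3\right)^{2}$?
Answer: $- \frac{1056}{383} - \frac{16 \sqrt{17}}{383} \approx -2.9294$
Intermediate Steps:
$j = 64$ ($j = 8^{2} = 64$)
$y{\left(Z \right)} = -3 + 64 \sqrt{Z}$
$\frac{y{\left(17 \right)} + 4227}{440 - 1972} = \frac{\left(-3 + 64 \sqrt{17}\right) + 4227}{440 - 1972} = \frac{4224 + 64 \sqrt{17}}{-1532} = \left(4224 + 64 \sqrt{17}\right) \left(- \frac{1}{1532}\right) = - \frac{1056}{383} - \frac{16 \sqrt{17}}{383}$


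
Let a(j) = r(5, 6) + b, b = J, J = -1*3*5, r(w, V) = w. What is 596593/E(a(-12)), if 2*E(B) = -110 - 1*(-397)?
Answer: 1193186/287 ≈ 4157.4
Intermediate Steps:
J = -15 (J = -3*5 = -15)
b = -15
a(j) = -10 (a(j) = 5 - 15 = -10)
E(B) = 287/2 (E(B) = (-110 - 1*(-397))/2 = (-110 + 397)/2 = (½)*287 = 287/2)
596593/E(a(-12)) = 596593/(287/2) = 596593*(2/287) = 1193186/287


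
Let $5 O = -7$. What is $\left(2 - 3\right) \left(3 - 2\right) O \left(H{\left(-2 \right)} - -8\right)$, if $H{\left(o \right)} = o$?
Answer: $\frac{42}{5} \approx 8.4$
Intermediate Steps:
$O = - \frac{7}{5}$ ($O = \frac{1}{5} \left(-7\right) = - \frac{7}{5} \approx -1.4$)
$\left(2 - 3\right) \left(3 - 2\right) O \left(H{\left(-2 \right)} - -8\right) = \left(2 - 3\right) \left(3 - 2\right) \left(- \frac{7}{5}\right) \left(-2 - -8\right) = \left(-1\right) 1 \left(- \frac{7}{5}\right) \left(-2 + 8\right) = \left(-1\right) \left(- \frac{7}{5}\right) 6 = \frac{7}{5} \cdot 6 = \frac{42}{5}$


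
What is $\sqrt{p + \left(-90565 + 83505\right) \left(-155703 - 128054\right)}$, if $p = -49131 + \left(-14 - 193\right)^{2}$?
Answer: $\sqrt{2003318138} \approx 44758.0$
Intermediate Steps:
$p = -6282$ ($p = -49131 + \left(-207\right)^{2} = -49131 + 42849 = -6282$)
$\sqrt{p + \left(-90565 + 83505\right) \left(-155703 - 128054\right)} = \sqrt{-6282 + \left(-90565 + 83505\right) \left(-155703 - 128054\right)} = \sqrt{-6282 - -2003324420} = \sqrt{-6282 + 2003324420} = \sqrt{2003318138}$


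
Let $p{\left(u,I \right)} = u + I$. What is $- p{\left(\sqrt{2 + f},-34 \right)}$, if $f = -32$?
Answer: $34 - i \sqrt{30} \approx 34.0 - 5.4772 i$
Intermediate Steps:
$p{\left(u,I \right)} = I + u$
$- p{\left(\sqrt{2 + f},-34 \right)} = - (-34 + \sqrt{2 - 32}) = - (-34 + \sqrt{-30}) = - (-34 + i \sqrt{30}) = 34 - i \sqrt{30}$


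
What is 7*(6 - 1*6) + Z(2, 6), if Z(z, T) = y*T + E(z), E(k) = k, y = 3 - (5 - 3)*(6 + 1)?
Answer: -64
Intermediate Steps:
y = -11 (y = 3 - 2*7 = 3 - 1*14 = 3 - 14 = -11)
Z(z, T) = z - 11*T (Z(z, T) = -11*T + z = z - 11*T)
7*(6 - 1*6) + Z(2, 6) = 7*(6 - 1*6) + (2 - 11*6) = 7*(6 - 6) + (2 - 66) = 7*0 - 64 = 0 - 64 = -64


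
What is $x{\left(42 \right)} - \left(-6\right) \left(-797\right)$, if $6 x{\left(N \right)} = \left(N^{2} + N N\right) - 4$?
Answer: $- \frac{12584}{3} \approx -4194.7$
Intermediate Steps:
$x{\left(N \right)} = - \frac{2}{3} + \frac{N^{2}}{3}$ ($x{\left(N \right)} = \frac{\left(N^{2} + N N\right) - 4}{6} = \frac{\left(N^{2} + N^{2}\right) - 4}{6} = \frac{2 N^{2} - 4}{6} = \frac{-4 + 2 N^{2}}{6} = - \frac{2}{3} + \frac{N^{2}}{3}$)
$x{\left(42 \right)} - \left(-6\right) \left(-797\right) = \left(- \frac{2}{3} + \frac{42^{2}}{3}\right) - \left(-6\right) \left(-797\right) = \left(- \frac{2}{3} + \frac{1}{3} \cdot 1764\right) - 4782 = \left(- \frac{2}{3} + 588\right) - 4782 = \frac{1762}{3} - 4782 = - \frac{12584}{3}$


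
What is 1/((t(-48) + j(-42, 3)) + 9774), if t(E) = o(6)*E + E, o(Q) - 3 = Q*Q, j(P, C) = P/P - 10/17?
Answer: 17/133525 ≈ 0.00012732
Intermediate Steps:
j(P, C) = 7/17 (j(P, C) = 1 - 10*1/17 = 1 - 10/17 = 7/17)
o(Q) = 3 + Q² (o(Q) = 3 + Q*Q = 3 + Q²)
t(E) = 40*E (t(E) = (3 + 6²)*E + E = (3 + 36)*E + E = 39*E + E = 40*E)
1/((t(-48) + j(-42, 3)) + 9774) = 1/((40*(-48) + 7/17) + 9774) = 1/((-1920 + 7/17) + 9774) = 1/(-32633/17 + 9774) = 1/(133525/17) = 17/133525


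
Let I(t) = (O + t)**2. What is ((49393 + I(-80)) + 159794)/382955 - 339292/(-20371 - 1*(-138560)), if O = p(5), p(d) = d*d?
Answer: -104852443792/45261068495 ≈ -2.3166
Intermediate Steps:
p(d) = d**2
O = 25 (O = 5**2 = 25)
I(t) = (25 + t)**2
((49393 + I(-80)) + 159794)/382955 - 339292/(-20371 - 1*(-138560)) = ((49393 + (25 - 80)**2) + 159794)/382955 - 339292/(-20371 - 1*(-138560)) = ((49393 + (-55)**2) + 159794)*(1/382955) - 339292/(-20371 + 138560) = ((49393 + 3025) + 159794)*(1/382955) - 339292/118189 = (52418 + 159794)*(1/382955) - 339292*1/118189 = 212212*(1/382955) - 339292/118189 = 212212/382955 - 339292/118189 = -104852443792/45261068495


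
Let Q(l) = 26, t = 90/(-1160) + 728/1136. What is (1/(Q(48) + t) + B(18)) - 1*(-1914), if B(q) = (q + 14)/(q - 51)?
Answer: 1534615282/802175 ≈ 1913.1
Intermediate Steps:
t = 4639/8236 (t = 90*(-1/1160) + 728*(1/1136) = -9/116 + 91/142 = 4639/8236 ≈ 0.56326)
B(q) = (14 + q)/(-51 + q)
(1/(Q(48) + t) + B(18)) - 1*(-1914) = (1/(26 + 4639/8236) + (14 + 18)/(-51 + 18)) - 1*(-1914) = (1/(218775/8236) + 32/(-33)) + 1914 = (8236/218775 - 1/33*32) + 1914 = (8236/218775 - 32/33) + 1914 = -747668/802175 + 1914 = 1534615282/802175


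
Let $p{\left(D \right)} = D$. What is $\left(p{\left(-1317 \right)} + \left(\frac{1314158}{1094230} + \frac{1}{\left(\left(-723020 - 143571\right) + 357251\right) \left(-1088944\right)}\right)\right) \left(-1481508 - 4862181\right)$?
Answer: $\frac{168862079108967487215706547}{20230224068791360} \approx 8.347 \cdot 10^{9}$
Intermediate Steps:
$\left(p{\left(-1317 \right)} + \left(\frac{1314158}{1094230} + \frac{1}{\left(\left(-723020 - 143571\right) + 357251\right) \left(-1088944\right)}\right)\right) \left(-1481508 - 4862181\right) = \left(-1317 + \left(\frac{1314158}{1094230} + \frac{1}{\left(\left(-723020 - 143571\right) + 357251\right) \left(-1088944\right)}\right)\right) \left(-1481508 - 4862181\right) = \left(-1317 + \left(1314158 \cdot \frac{1}{1094230} + \frac{1}{-866591 + 357251} \left(- \frac{1}{1088944}\right)\right)\right) \left(-6343689\right) = \left(-1317 + \left(\frac{657079}{547115} + \frac{1}{-509340} \left(- \frac{1}{1088944}\right)\right)\right) \left(-6343689\right) = \left(-1317 + \left(\frac{657079}{547115} - - \frac{1}{554642736960}\right)\right) \left(-6343689\right) = \left(-1317 + \left(\frac{657079}{547115} + \frac{1}{554642736960}\right)\right) \left(-6343689\right) = \left(-1317 + \frac{72888818991897391}{60690672206374080}\right) \left(-6343689\right) = \left(- \frac{79856726476802765969}{60690672206374080}\right) \left(-6343689\right) = \frac{168862079108967487215706547}{20230224068791360}$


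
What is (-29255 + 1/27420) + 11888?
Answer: -476203139/27420 ≈ -17367.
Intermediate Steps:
(-29255 + 1/27420) + 11888 = -802172099/27420 + 11888 = -476203139/27420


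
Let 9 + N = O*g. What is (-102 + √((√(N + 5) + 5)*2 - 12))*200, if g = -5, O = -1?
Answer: -20400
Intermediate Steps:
N = -4 (N = -9 - 1*(-5) = -9 + 5 = -4)
(-102 + √((√(N + 5) + 5)*2 - 12))*200 = (-102 + √((√(-4 + 5) + 5)*2 - 12))*200 = (-102 + √((√1 + 5)*2 - 12))*200 = (-102 + √((1 + 5)*2 - 12))*200 = (-102 + √(6*2 - 12))*200 = (-102 + √(12 - 12))*200 = (-102 + √0)*200 = (-102 + 0)*200 = -102*200 = -20400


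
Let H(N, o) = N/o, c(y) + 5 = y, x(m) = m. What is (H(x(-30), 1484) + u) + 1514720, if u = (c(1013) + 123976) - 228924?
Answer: 1046798745/742 ≈ 1.4108e+6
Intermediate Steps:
c(y) = -5 + y
u = -103940 (u = ((-5 + 1013) + 123976) - 228924 = (1008 + 123976) - 228924 = 124984 - 228924 = -103940)
(H(x(-30), 1484) + u) + 1514720 = (-30/1484 - 103940) + 1514720 = (-30*1/1484 - 103940) + 1514720 = (-15/742 - 103940) + 1514720 = -77123495/742 + 1514720 = 1046798745/742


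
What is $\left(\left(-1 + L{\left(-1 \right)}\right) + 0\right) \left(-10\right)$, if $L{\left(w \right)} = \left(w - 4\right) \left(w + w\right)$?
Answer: $-90$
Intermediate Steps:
$L{\left(w \right)} = 2 w \left(-4 + w\right)$ ($L{\left(w \right)} = \left(-4 + w\right) 2 w = 2 w \left(-4 + w\right)$)
$\left(\left(-1 + L{\left(-1 \right)}\right) + 0\right) \left(-10\right) = \left(\left(-1 + 2 \left(-1\right) \left(-4 - 1\right)\right) + 0\right) \left(-10\right) = \left(\left(-1 + 2 \left(-1\right) \left(-5\right)\right) + 0\right) \left(-10\right) = \left(\left(-1 + 10\right) + 0\right) \left(-10\right) = \left(9 + 0\right) \left(-10\right) = 9 \left(-10\right) = -90$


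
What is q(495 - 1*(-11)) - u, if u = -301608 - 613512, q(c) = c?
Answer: 915626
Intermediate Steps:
u = -915120
q(495 - 1*(-11)) - u = (495 - 1*(-11)) - 1*(-915120) = (495 + 11) + 915120 = 506 + 915120 = 915626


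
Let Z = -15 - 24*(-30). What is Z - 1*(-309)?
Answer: 1014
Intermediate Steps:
Z = 705 (Z = -15 + 720 = 705)
Z - 1*(-309) = 705 - 1*(-309) = 705 + 309 = 1014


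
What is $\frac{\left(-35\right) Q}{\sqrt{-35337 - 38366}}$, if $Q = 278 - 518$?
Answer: $- \frac{1200 i \sqrt{73703}}{10529} \approx - 30.941 i$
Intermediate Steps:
$Q = -240$
$\frac{\left(-35\right) Q}{\sqrt{-35337 - 38366}} = \frac{\left(-35\right) \left(-240\right)}{\sqrt{-35337 - 38366}} = \frac{8400}{\sqrt{-73703}} = \frac{8400}{i \sqrt{73703}} = 8400 \left(- \frac{i \sqrt{73703}}{73703}\right) = - \frac{1200 i \sqrt{73703}}{10529}$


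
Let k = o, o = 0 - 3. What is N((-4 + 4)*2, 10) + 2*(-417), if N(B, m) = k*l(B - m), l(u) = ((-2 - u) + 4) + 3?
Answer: -879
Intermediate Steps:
o = -3
l(u) = 5 - u (l(u) = (2 - u) + 3 = 5 - u)
k = -3
N(B, m) = -15 - 3*m + 3*B (N(B, m) = -3*(5 - (B - m)) = -3*(5 + (m - B)) = -3*(5 + m - B) = -15 - 3*m + 3*B)
N((-4 + 4)*2, 10) + 2*(-417) = (-15 - 3*10 + 3*((-4 + 4)*2)) + 2*(-417) = (-15 - 30 + 3*(0*2)) - 834 = (-15 - 30 + 3*0) - 834 = (-15 - 30 + 0) - 834 = -45 - 834 = -879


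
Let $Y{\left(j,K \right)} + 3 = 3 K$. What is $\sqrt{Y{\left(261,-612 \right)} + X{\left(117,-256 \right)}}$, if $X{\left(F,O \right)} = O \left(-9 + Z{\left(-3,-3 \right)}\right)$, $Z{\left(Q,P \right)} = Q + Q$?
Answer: $\sqrt{2001} \approx 44.733$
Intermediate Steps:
$Y{\left(j,K \right)} = -3 + 3 K$
$Z{\left(Q,P \right)} = 2 Q$
$X{\left(F,O \right)} = - 15 O$ ($X{\left(F,O \right)} = O \left(-9 + 2 \left(-3\right)\right) = O \left(-9 - 6\right) = O \left(-15\right) = - 15 O$)
$\sqrt{Y{\left(261,-612 \right)} + X{\left(117,-256 \right)}} = \sqrt{\left(-3 + 3 \left(-612\right)\right) - -3840} = \sqrt{\left(-3 - 1836\right) + 3840} = \sqrt{-1839 + 3840} = \sqrt{2001}$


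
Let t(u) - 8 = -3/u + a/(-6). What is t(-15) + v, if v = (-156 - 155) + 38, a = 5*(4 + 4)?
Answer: -4072/15 ≈ -271.47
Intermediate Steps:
a = 40 (a = 5*8 = 40)
t(u) = 4/3 - 3/u (t(u) = 8 + (-3/u + 40/(-6)) = 8 + (-3/u + 40*(-⅙)) = 8 + (-3/u - 20/3) = 8 + (-20/3 - 3/u) = 4/3 - 3/u)
v = -273 (v = -311 + 38 = -273)
t(-15) + v = (4/3 - 3/(-15)) - 273 = (4/3 - 3*(-1/15)) - 273 = (4/3 + ⅕) - 273 = 23/15 - 273 = -4072/15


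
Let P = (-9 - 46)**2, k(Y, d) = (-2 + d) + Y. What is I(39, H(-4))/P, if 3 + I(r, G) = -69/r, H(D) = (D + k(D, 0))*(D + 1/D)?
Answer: -62/39325 ≈ -0.0015766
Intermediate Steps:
k(Y, d) = -2 + Y + d
H(D) = (-2 + 2*D)*(D + 1/D) (H(D) = (D + (-2 + D + 0))*(D + 1/D) = (D + (-2 + D))*(D + 1/D) = (-2 + 2*D)*(D + 1/D))
I(r, G) = -3 - 69/r
P = 3025 (P = (-55)**2 = 3025)
I(39, H(-4))/P = (-3 - 69/39)/3025 = (-3 - 69*1/39)*(1/3025) = (-3 - 23/13)*(1/3025) = -62/13*1/3025 = -62/39325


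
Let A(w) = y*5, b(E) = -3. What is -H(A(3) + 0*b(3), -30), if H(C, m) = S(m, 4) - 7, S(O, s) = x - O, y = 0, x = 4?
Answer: -27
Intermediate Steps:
A(w) = 0 (A(w) = 0*5 = 0)
S(O, s) = 4 - O
H(C, m) = -3 - m (H(C, m) = (4 - m) - 7 = -3 - m)
-H(A(3) + 0*b(3), -30) = -(-3 - 1*(-30)) = -(-3 + 30) = -1*27 = -27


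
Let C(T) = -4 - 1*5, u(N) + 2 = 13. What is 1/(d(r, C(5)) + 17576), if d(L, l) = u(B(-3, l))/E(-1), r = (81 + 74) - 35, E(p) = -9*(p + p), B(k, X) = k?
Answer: 18/316379 ≈ 5.6894e-5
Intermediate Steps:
u(N) = 11 (u(N) = -2 + 13 = 11)
E(p) = -18*p
C(T) = -9 (C(T) = -4 - 5 = -9)
r = 120 (r = 155 - 35 = 120)
d(L, l) = 11/18 (d(L, l) = 11/((-18*(-1))) = 11/18)
1/(d(r, C(5)) + 17576) = 1/(11/18 + 17576) = 1/(316379/18) = 18/316379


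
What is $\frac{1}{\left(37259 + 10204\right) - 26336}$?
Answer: $\frac{1}{21127} \approx 4.7333 \cdot 10^{-5}$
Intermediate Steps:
$\frac{1}{\left(37259 + 10204\right) - 26336} = \frac{1}{47463 - 26336} = \frac{1}{21127}$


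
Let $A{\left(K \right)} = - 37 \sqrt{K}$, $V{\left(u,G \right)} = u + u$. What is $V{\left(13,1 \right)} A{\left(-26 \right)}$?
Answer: $- 962 i \sqrt{26} \approx - 4905.3 i$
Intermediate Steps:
$V{\left(u,G \right)} = 2 u$
$V{\left(13,1 \right)} A{\left(-26 \right)} = 2 \cdot 13 \left(- 37 \sqrt{-26}\right) = 26 \left(- 37 i \sqrt{26}\right) = - 962 i \sqrt{26}$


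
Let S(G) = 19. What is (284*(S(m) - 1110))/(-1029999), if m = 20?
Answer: 309844/1029999 ≈ 0.30082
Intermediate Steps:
(284*(S(m) - 1110))/(-1029999) = (284*(19 - 1110))/(-1029999) = (284*(-1091))*(-1/1029999) = -309844*(-1/1029999) = 309844/1029999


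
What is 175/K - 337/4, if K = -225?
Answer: -3061/36 ≈ -85.028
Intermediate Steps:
175/K - 337/4 = 175/(-225) - 337/4 = 175*(-1/225) - 337*¼ = -7/9 - 337/4 = -3061/36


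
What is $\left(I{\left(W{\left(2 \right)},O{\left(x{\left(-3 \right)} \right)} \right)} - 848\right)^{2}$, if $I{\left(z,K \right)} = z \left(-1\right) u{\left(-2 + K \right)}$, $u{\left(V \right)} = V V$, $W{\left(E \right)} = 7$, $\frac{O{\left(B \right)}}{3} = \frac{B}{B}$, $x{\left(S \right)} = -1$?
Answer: $731025$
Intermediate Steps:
$O{\left(B \right)} = 3$ ($O{\left(B \right)} = 3 \frac{B}{B} = 3 \cdot 1 = 3$)
$u{\left(V \right)} = V^{2}$
$I{\left(z,K \right)} = - z \left(-2 + K\right)^{2}$ ($I{\left(z,K \right)} = z \left(-1\right) \left(-2 + K\right)^{2} = - z \left(-2 + K\right)^{2}$)
$\left(I{\left(W{\left(2 \right)},O{\left(x{\left(-3 \right)} \right)} \right)} - 848\right)^{2} = \left(\left(-1\right) 7 \left(-2 + 3\right)^{2} - 848\right)^{2} = \left(\left(-1\right) 7 \cdot 1^{2} - 848\right)^{2} = \left(\left(-1\right) 7 \cdot 1 - 848\right)^{2} = \left(-7 - 848\right)^{2} = \left(-855\right)^{2} = 731025$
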